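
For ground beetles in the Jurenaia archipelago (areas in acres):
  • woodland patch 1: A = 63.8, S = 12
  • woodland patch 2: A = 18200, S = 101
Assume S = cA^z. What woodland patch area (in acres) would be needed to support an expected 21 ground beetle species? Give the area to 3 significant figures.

z = ln(101/12) / ln(18200/63.8) = 2.1302 / 5.6534 = 0.3768
c = 12 / 63.8^0.3768 = 12 / 4.787 = 2.507
A = (21/2.507)^(1/0.3768) ⇒ ln A = ln(8.377)/0.3768 = 5.6409
A = e^5.6409 ≈ 281.7 acres

282 acres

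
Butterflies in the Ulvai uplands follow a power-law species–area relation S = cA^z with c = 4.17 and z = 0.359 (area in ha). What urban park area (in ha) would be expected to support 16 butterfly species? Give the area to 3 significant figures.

16 = 4.17 × A^0.359  ⇒  A^0.359 = 16/4.17 = 3.837
ln A = ln(3.837) / 0.359 = 1.3447 / 0.359 = 3.7456
A = e^3.7456 ≈ 42.33 ha

42.3 ha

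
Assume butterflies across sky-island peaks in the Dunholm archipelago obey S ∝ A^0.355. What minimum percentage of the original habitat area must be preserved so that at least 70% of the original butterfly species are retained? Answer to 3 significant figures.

Need (A_new/A_old)^0.355 = 0.7, so A_new/A_old = 0.7^(1/0.355) = 0.7^2.817
ln(A_new/A_old) = ln 0.7 / 0.355 = -0.3567 / 0.355 = -1.0047
A_new/A_old = e^-1.0047 ≈ 0.3661

36.6%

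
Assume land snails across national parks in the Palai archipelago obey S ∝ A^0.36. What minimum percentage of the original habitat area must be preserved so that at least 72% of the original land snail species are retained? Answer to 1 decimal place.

40.2%

Need (A_new/A_old)^0.36 = 0.72, so A_new/A_old = 0.72^(1/0.36) = 0.72^2.778
ln(A_new/A_old) = ln 0.72 / 0.36 = -0.3285 / 0.36 = -0.9125
A_new/A_old = e^-0.9125 ≈ 0.4015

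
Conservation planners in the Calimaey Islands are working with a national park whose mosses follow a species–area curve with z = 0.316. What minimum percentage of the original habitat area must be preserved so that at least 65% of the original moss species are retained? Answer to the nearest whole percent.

26%

Need (A_new/A_old)^0.316 = 0.65, so A_new/A_old = 0.65^(1/0.316) = 0.65^3.165
ln(A_new/A_old) = ln 0.65 / 0.316 = -0.4308 / 0.316 = -1.3632
A_new/A_old = e^-1.3632 ≈ 0.2558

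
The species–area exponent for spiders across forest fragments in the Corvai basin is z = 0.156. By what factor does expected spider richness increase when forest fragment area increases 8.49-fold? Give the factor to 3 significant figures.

S₂/S₁ = (A₂/A₁)^z = 8.49^0.156
ln(S₂/S₁) = 0.156 × ln 8.49 = 0.156 × 2.1389 = 0.3337
S₂/S₁ = e^0.3337 ≈ 1.396

1.40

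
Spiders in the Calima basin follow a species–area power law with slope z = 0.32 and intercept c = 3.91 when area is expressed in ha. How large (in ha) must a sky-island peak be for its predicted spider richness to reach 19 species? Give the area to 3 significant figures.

19 = 3.91 × A^0.32  ⇒  A^0.32 = 19/3.91 = 4.859
ln A = ln(4.859) / 0.32 = 1.5809 / 0.32 = 4.9403
A = e^4.9403 ≈ 139.8 ha

140 ha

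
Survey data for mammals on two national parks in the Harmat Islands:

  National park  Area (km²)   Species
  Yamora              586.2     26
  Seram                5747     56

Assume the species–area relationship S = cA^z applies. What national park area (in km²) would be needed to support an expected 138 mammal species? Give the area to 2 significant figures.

84000 km²

z = ln(56/26) / ln(5747/586.2) = 0.7673 / 2.2828 = 0.3361
c = 26 / 586.2^0.3361 = 26 / 8.518 = 3.052
A = (138/3.052)^(1/0.3361) ⇒ ln A = ln(45.21)/0.3361 = 11.3398
A = e^11.3398 ≈ 84104 km²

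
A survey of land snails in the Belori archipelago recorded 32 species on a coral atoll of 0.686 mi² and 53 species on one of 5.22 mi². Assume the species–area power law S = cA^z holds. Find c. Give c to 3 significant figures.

z = ln(S₂/S₁) / ln(A₂/A₁) = ln(53/32) / ln(5.22/0.686) = 0.5046 / 2.0294 = 0.2486
c = S₁ / A₁^z = 32 / 0.686^0.2486 = 32 / 0.9106 = 35.14

35.1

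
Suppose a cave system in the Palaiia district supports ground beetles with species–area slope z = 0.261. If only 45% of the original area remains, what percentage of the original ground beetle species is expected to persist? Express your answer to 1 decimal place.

81.2%

S_new/S_old = (A_new/A_old)^z = 0.45^0.261
= exp(0.261 × ln 0.45) = exp(0.261 × -0.7985) = exp(-0.2084) ≈ 0.8119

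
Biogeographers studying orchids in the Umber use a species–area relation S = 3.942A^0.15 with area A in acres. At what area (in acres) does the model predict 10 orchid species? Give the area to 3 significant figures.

496 acres

10 = 3.942 × A^0.15  ⇒  A^0.15 = 10/3.942 = 2.537
ln A = ln(2.537) / 0.15 = 0.9309 / 0.15 = 6.2060
A = e^6.2060 ≈ 495.7 acres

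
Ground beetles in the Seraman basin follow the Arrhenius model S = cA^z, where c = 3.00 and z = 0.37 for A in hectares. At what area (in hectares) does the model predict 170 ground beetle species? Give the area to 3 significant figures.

170 = 3 × A^0.37  ⇒  A^0.37 = 170/3 = 56.67
ln A = ln(56.67) / 0.37 = 4.0372 / 0.37 = 10.9113
A = e^10.9113 ≈ 54793 hectares

54800 hectares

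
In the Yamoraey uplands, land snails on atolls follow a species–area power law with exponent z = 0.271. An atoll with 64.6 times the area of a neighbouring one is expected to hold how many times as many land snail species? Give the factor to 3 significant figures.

3.09

S₂/S₁ = (A₂/A₁)^z = 64.6^0.271
ln(S₂/S₁) = 0.271 × ln 64.6 = 0.271 × 4.1682 = 1.1296
S₂/S₁ = e^1.1296 ≈ 3.094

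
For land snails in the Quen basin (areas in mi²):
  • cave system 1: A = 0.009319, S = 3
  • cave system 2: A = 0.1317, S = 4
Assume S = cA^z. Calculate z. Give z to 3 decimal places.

0.109

Taking logs: ln S = ln c + z ln A, so z = (ln S₂ − ln S₁)/(ln A₂ − ln A₁).
z = ln(4/3) / ln(0.1317/0.009319) = ln(1.333) / ln(14.13) = 0.2877 / 2.6485 = 0.1086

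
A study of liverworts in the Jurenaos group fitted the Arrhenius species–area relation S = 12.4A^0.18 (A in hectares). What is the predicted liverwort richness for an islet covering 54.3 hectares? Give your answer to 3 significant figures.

25.4

S = 12.4 × 54.3^0.18
ln S = ln 12.4 + 0.18 × ln 54.3 = 2.5177 + 0.18 × 3.9945 = 3.2367
S = e^3.2367 ≈ 25.45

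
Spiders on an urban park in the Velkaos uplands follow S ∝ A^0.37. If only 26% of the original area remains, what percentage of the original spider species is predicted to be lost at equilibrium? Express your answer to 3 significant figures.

39.3%

S_new/S_old = (A_new/A_old)^z = 0.26^0.37
= exp(0.37 × ln 0.26) = exp(0.37 × -1.3471) = exp(-0.4984) ≈ 0.6075
Fraction lost = 1 − 0.6075 = 0.3925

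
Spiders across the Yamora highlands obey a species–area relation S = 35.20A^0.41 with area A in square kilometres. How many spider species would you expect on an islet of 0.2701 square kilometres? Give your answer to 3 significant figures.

20.6

S = 35.2 × 0.2701^0.41
ln S = ln 35.2 + 0.41 × ln 0.2701 = 3.5610 + 0.41 × -1.3090 = 3.0244
S = e^3.0244 ≈ 20.58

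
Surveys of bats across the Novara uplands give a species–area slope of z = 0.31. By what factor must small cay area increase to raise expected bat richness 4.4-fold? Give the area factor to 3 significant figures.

119

(A₂/A₁)^0.31 = 4.4, so A₂/A₁ = 4.4^(1/0.31) = 4.4^3.226
ln(A₂/A₁) = ln 4.4 / 0.31 = 1.4816 / 0.31 = 4.7794
A₂/A₁ = e^4.7794 ≈ 119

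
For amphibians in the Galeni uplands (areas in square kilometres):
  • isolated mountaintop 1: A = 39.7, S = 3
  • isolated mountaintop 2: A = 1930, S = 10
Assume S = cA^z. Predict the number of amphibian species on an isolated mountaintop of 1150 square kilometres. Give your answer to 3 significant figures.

8.52

z = ln(10/3) / ln(1930/39.7) = 1.2040 / 3.8839 = 0.3100
c = 3 / 39.7^0.3100 = 3 / 3.13 = 0.9583
S₃ = 0.9583 × 1150^0.3100 = 0.9583 × 8.888 ≈ 8.517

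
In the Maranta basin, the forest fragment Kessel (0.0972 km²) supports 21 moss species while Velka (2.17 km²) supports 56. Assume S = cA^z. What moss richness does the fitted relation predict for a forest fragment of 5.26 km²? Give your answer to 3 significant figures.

z = ln(56/21) / ln(2.17/0.0972) = 0.9808 / 3.1057 = 0.3158
c = 21 / 0.0972^0.3158 = 21 / 0.479 = 43.85
S₃ = 43.85 × 5.26^0.3158 = 43.85 × 1.689 ≈ 74.07

74.1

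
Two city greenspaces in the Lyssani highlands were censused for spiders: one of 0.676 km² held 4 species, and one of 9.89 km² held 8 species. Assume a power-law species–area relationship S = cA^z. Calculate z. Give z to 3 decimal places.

0.258

Taking logs: ln S = ln c + z ln A, so z = (ln S₂ − ln S₁)/(ln A₂ − ln A₁).
z = ln(8/4) / ln(9.89/0.676) = ln(2) / ln(14.63) = 0.6931 / 2.6831 = 0.2583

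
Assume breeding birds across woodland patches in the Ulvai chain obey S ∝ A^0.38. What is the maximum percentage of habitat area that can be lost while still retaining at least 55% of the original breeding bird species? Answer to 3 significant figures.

79.3%

Need (A_new/A_old)^0.38 = 0.55, so A_new/A_old = 0.55^(1/0.38) = 0.55^2.632
ln(A_new/A_old) = ln 0.55 / 0.38 = -0.5978 / 0.38 = -1.5733
A_new/A_old = e^-1.5733 ≈ 0.2074
Fraction that can be lost = 1 − 0.2074 = 0.7926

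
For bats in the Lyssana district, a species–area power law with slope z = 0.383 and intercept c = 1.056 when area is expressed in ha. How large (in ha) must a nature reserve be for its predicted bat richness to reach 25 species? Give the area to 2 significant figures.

25 = 1.056 × A^0.383  ⇒  A^0.383 = 25/1.056 = 23.67
ln A = ln(23.67) / 0.383 = 3.1644 / 0.383 = 8.2621
A = e^8.2621 ≈ 3874 ha

3900 ha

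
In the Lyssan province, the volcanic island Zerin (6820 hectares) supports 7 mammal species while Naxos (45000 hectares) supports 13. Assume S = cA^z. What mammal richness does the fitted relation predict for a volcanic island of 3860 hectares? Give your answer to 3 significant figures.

z = ln(13/7) / ln(45000/6820) = 0.6190 / 1.8868 = 0.3281
c = 7 / 6820^0.3281 = 7 / 18.11 = 0.3866
S₃ = 0.3866 × 3860^0.3281 = 0.3866 × 15.02 ≈ 5.808

5.81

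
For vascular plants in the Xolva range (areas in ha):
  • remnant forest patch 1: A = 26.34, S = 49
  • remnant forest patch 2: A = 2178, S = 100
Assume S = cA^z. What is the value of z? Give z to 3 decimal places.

Taking logs: ln S = ln c + z ln A, so z = (ln S₂ − ln S₁)/(ln A₂ − ln A₁).
z = ln(100/49) / ln(2178/26.34) = ln(2.041) / ln(82.69) = 0.7133 / 4.4151 = 0.1616

0.162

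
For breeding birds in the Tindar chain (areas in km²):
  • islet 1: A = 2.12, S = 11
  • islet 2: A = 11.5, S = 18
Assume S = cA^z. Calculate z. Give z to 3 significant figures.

0.291

Taking logs: ln S = ln c + z ln A, so z = (ln S₂ − ln S₁)/(ln A₂ − ln A₁).
z = ln(18/11) / ln(11.5/2.12) = ln(1.636) / ln(5.425) = 0.4925 / 1.6909 = 0.2912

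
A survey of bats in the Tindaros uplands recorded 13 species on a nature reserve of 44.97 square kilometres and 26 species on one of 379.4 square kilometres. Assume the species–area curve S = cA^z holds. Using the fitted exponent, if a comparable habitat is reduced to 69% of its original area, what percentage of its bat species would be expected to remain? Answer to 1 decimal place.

z = ln(26/13) / ln(379.4/44.97) = 0.6931 / 2.1326 = 0.3250
S_new/S_old = (A_new/A_old)^z = 0.69^0.3250 = exp(0.3250 × -0.3711) = 0.8864

88.6%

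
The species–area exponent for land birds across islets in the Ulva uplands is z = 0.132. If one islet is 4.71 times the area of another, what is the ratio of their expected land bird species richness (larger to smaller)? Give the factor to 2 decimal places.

S₂/S₁ = (A₂/A₁)^z = 4.71^0.132
ln(S₂/S₁) = 0.132 × ln 4.71 = 0.132 × 1.5497 = 0.2046
S₂/S₁ = e^0.2046 ≈ 1.227

1.23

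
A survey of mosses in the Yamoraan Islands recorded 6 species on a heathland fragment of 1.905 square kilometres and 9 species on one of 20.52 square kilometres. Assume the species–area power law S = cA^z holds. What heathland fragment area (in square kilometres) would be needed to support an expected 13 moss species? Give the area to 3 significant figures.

177 square kilometres

z = ln(9/6) / ln(20.52/1.905) = 0.4055 / 2.3769 = 0.1706
c = 6 / 1.905^0.1706 = 6 / 1.116 = 5.375
A = (13/5.375)^(1/0.1706) ⇒ ln A = ln(2.418)/0.1706 = 5.1771
A = e^5.1771 ≈ 177.2 square kilometres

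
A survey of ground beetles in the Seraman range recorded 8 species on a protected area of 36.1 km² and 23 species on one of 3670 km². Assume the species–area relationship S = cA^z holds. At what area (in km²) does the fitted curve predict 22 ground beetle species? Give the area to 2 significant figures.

z = ln(23/8) / ln(3670/36.1) = 1.0561 / 4.6217 = 0.2285
c = 8 / 36.1^0.2285 = 8 / 2.269 = 3.525
A = (22/3.525)^(1/0.2285) ⇒ ln A = ln(6.241)/0.2285 = 8.0134
A = e^8.0134 ≈ 3021 km²

3000 km²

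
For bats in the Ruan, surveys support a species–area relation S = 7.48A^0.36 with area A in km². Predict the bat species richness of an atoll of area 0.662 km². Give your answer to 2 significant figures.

6.4

S = 7.48 × 0.662^0.36 = 7.48 × 0.862 ≈ 6.448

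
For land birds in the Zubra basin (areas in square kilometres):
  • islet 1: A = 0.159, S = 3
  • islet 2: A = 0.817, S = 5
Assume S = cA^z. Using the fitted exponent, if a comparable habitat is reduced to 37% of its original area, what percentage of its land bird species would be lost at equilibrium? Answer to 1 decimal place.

z = ln(5/3) / ln(0.817/0.159) = 0.5108 / 1.6367 = 0.3121
S_new/S_old = (A_new/A_old)^z = 0.37^0.3121 = exp(0.3121 × -0.9943) = 0.7332
Fraction lost = 1 − 0.7332 = 0.2668

26.7%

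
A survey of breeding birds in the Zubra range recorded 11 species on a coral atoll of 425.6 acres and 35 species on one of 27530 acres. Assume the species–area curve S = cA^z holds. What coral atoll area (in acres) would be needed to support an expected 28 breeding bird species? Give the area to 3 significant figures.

12300 acres

z = ln(35/11) / ln(27530/425.6) = 1.1575 / 4.1695 = 0.2776
c = 11 / 425.6^0.2776 = 11 / 5.368 = 2.049
A = (28/2.049)^(1/0.2776) ⇒ ln A = ln(13.66)/0.2776 = 9.4192
A = e^9.4192 ≈ 12323 acres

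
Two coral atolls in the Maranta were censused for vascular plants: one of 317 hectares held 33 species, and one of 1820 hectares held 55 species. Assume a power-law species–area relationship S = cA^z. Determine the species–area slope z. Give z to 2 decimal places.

Taking logs: ln S = ln c + z ln A, so z = (ln S₂ − ln S₁)/(ln A₂ − ln A₁).
z = ln(55/33) / ln(1820/317) = ln(1.667) / ln(5.741) = 0.5108 / 1.7477 = 0.2923

0.29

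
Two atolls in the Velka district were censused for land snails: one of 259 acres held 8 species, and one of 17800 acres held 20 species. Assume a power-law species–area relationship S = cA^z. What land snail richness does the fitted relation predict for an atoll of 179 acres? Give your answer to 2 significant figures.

z = ln(20/8) / ln(17800/259) = 0.9163 / 4.2301 = 0.2166
c = 8 / 259^0.2166 = 8 / 3.332 = 2.401
S₃ = 2.401 × 179^0.2166 = 2.401 × 3.076 ≈ 7.385

7.4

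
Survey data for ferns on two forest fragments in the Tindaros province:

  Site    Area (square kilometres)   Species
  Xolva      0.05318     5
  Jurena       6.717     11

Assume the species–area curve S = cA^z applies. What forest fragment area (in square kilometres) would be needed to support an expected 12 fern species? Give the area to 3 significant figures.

11.5 square kilometres

z = ln(11/5) / ln(6.717/0.05318) = 0.7885 / 4.8387 = 0.1629
c = 5 / 0.05318^0.1629 = 5 / 0.62 = 8.065
A = (12/8.065)^(1/0.1629) ⇒ ln A = ln(1.488)/0.1629 = 2.4386
A = e^2.4386 ≈ 11.46 square kilometres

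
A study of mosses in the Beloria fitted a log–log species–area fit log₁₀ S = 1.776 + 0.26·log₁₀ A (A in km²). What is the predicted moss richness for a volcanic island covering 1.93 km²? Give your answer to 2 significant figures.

71

S = 59.7 × 1.93^0.26 = 59.7 × 1.186 ≈ 70.83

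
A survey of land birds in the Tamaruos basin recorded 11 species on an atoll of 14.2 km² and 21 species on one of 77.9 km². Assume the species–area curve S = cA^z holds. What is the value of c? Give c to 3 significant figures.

4.01

z = ln(S₂/S₁) / ln(A₂/A₁) = ln(21/11) / ln(77.9/14.2) = 0.6466 / 1.7022 = 0.3799
c = S₁ / A₁^z = 11 / 14.2^0.3799 = 11 / 2.74 = 4.015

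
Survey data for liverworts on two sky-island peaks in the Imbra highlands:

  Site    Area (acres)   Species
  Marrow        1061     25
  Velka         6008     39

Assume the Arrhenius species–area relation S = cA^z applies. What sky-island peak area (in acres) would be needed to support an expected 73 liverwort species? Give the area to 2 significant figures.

69000 acres

z = ln(39/25) / ln(6008/1061) = 0.4447 / 1.7339 = 0.2565
c = 25 / 1061^0.2565 = 25 / 5.97 = 4.187
A = (73/4.187)^(1/0.2565) ⇒ ln A = ln(17.43)/0.2565 = 11.1452
A = e^11.1452 ≈ 69230 acres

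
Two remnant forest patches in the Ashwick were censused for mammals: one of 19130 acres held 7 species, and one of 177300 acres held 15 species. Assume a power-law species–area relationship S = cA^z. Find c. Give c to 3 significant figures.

z = ln(S₂/S₁) / ln(A₂/A₁) = ln(15/7) / ln(177300/19130) = 0.7621 / 2.2266 = 0.3423
c = S₁ / A₁^z = 7 / 19130^0.3423 = 7 / 29.21 = 0.2396

0.240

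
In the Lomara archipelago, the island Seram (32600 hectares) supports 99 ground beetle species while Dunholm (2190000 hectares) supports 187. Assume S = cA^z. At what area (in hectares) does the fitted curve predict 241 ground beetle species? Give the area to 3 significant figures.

z = ln(187/99) / ln(2190000/32600) = 0.6360 / 4.2073 = 0.1512
c = 99 / 32600^0.1512 = 99 / 4.811 = 20.58
A = (241/20.58)^(1/0.1512) ⇒ ln A = ln(11.71)/0.1512 = 16.2777
A = e^16.2777 ≈ 11730133 hectares

11700000 hectares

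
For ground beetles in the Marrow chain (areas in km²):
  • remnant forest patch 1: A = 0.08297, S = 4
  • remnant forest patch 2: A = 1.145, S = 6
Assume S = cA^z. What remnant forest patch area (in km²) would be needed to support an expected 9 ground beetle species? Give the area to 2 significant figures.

16 km²

z = ln(6/4) / ln(1.145/0.08297) = 0.4055 / 2.6247 = 0.1545
c = 4 / 0.08297^0.1545 = 4 / 0.6808 = 5.876
A = (9/5.876)^(1/0.1545) ⇒ ln A = ln(1.532)/0.1545 = 2.7601
A = e^2.7601 ≈ 15.8 km²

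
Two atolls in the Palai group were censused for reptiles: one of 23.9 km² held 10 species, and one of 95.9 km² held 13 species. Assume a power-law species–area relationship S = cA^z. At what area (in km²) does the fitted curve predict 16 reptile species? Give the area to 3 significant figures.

z = ln(13/10) / ln(95.9/23.9) = 0.2624 / 1.3894 = 0.1888
c = 10 / 23.9^0.1888 = 10 / 1.821 = 5.492
A = (16/5.492)^(1/0.1888) ⇒ ln A = ln(2.913)/0.1888 = 5.6629
A = e^5.6629 ≈ 288 km²

288 km²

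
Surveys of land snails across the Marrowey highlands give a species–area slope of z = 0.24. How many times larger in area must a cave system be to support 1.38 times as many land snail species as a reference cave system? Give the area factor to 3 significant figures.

3.83

(A₂/A₁)^0.24 = 1.38, so A₂/A₁ = 1.38^(1/0.24) = 1.38^4.167
ln(A₂/A₁) = ln 1.38 / 0.24 = 0.3221 / 0.24 = 1.3420
A₂/A₁ = e^1.3420 ≈ 3.827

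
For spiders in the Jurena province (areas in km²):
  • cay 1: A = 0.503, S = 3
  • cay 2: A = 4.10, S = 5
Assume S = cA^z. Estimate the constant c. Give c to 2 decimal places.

z = ln(S₂/S₁) / ln(A₂/A₁) = ln(5/3) / ln(4.1/0.503) = 0.5108 / 2.0982 = 0.2435
c = S₁ / A₁^z = 3 / 0.503^0.2435 = 3 / 0.8459 = 3.546

3.55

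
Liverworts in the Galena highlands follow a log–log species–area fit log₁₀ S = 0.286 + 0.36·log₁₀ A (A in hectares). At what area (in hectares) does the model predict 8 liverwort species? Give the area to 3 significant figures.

8 = 1.932 × A^0.36  ⇒  A^0.36 = 8/1.932 = 4.141
ln A = ln(4.141) / 0.36 = 1.4209 / 0.36 = 3.9470
A = e^3.9470 ≈ 51.78 hectares

51.8 hectares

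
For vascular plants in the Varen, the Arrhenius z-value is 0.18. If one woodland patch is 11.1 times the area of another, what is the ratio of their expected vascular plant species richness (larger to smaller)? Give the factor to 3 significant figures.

S₂/S₁ = (A₂/A₁)^z = 11.1^0.18
ln(S₂/S₁) = 0.18 × ln 11.1 = 0.18 × 2.4069 = 0.4333
S₂/S₁ = e^0.4333 ≈ 1.542

1.54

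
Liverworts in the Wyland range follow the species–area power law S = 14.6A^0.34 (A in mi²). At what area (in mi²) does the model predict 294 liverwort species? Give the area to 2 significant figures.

6800 mi²

294 = 14.6 × A^0.34  ⇒  A^0.34 = 294/14.6 = 20.14
ln A = ln(20.14) / 0.34 = 3.0026 / 0.34 = 8.8311
A = e^8.8311 ≈ 6843 mi²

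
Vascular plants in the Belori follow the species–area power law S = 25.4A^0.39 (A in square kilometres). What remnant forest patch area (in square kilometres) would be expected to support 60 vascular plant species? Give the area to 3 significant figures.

60 = 25.4 × A^0.39  ⇒  A^0.39 = 60/25.4 = 2.362
ln A = ln(2.362) / 0.39 = 0.8596 / 0.39 = 2.2041
A = e^2.2041 ≈ 9.062 square kilometres

9.06 square kilometres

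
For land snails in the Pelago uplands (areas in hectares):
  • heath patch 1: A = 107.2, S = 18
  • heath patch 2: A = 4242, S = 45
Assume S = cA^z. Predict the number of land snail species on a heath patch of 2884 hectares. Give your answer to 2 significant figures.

41

z = ln(45/18) / ln(4242/107.2) = 0.9163 / 3.6781 = 0.2491
c = 18 / 107.2^0.2491 = 18 / 3.205 = 5.617
S₃ = 5.617 × 2884^0.2491 = 5.617 × 7.277 ≈ 40.88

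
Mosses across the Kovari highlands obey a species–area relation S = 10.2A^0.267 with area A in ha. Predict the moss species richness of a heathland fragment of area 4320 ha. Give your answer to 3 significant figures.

S = 10.2 × 4320^0.267
ln S = ln 10.2 + 0.267 × ln 4320 = 2.3224 + 0.267 × 8.3710 = 4.5574
S = e^4.5574 ≈ 95.34

95.3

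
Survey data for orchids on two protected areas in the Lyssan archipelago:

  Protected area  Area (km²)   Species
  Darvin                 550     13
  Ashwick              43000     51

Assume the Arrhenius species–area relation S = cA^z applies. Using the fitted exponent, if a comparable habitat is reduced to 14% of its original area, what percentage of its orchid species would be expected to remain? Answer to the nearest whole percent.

z = ln(51/13) / ln(43000/550) = 1.3669 / 4.3590 = 0.3136
S_new/S_old = (A_new/A_old)^z = 0.14^0.3136 = exp(0.3136 × -1.9661) = 0.5398

54%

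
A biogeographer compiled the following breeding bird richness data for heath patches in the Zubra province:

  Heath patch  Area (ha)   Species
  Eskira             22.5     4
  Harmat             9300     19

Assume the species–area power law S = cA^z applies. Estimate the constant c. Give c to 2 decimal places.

1.79

z = ln(S₂/S₁) / ln(A₂/A₁) = ln(19/4) / ln(9300/22.5) = 1.5581 / 6.0243 = 0.2586
c = S₁ / A₁^z = 4 / 22.5^0.2586 = 4 / 2.237 = 1.788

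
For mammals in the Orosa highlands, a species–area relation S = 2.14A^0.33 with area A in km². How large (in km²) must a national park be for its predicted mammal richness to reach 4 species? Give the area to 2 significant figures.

6.7 km²

4 = 2.14 × A^0.33  ⇒  A^0.33 = 4/2.14 = 1.869
ln A = ln(1.869) / 0.33 = 0.6255 / 0.33 = 1.8954
A = e^1.8954 ≈ 6.655 km²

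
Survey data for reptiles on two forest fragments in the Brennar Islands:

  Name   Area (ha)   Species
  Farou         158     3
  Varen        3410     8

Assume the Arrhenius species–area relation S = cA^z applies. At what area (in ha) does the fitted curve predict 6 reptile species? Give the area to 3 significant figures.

1390 ha

z = ln(8/3) / ln(3410/158) = 0.9808 / 3.0719 = 0.3193
c = 3 / 158^0.3193 = 3 / 5.035 = 0.5958
A = (6/0.5958)^(1/0.3193) ⇒ ln A = ln(10.07)/0.3193 = 7.2335
A = e^7.2335 ≈ 1385 ha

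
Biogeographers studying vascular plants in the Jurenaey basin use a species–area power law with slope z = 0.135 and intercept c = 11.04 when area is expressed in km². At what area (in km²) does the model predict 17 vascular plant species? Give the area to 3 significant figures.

17 = 11.04 × A^0.135  ⇒  A^0.135 = 17/11.04 = 1.54
ln A = ln(1.54) / 0.135 = 0.4317 / 0.135 = 3.1977
A = e^3.1977 ≈ 24.48 km²

24.5 km²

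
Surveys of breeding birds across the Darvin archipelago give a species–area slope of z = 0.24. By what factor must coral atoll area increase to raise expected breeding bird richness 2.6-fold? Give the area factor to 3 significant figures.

53.6

(A₂/A₁)^0.24 = 2.6, so A₂/A₁ = 2.6^(1/0.24) = 2.6^4.167
ln(A₂/A₁) = ln 2.6 / 0.24 = 0.9555 / 0.24 = 3.9813
A₂/A₁ = e^3.9813 ≈ 53.59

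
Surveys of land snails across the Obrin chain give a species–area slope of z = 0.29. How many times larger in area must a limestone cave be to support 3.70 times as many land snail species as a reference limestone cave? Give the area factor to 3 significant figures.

91.1

(A₂/A₁)^0.29 = 3.7, so A₂/A₁ = 3.7^(1/0.29) = 3.7^3.448
ln(A₂/A₁) = ln 3.7 / 0.29 = 1.3083 / 0.29 = 4.5115
A₂/A₁ = e^4.5115 ≈ 91.06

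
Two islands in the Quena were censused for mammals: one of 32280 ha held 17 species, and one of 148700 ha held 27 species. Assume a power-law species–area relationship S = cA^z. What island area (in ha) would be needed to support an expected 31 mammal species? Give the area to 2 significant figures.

230000 ha

z = ln(27/17) / ln(148700/32280) = 0.4626 / 1.5275 = 0.3029
c = 17 / 32280^0.3029 = 17 / 23.21 = 0.7326
A = (31/0.7326)^(1/0.3029) ⇒ ln A = ln(42.32)/0.3029 = 12.3658
A = e^12.3658 ≈ 234645 ha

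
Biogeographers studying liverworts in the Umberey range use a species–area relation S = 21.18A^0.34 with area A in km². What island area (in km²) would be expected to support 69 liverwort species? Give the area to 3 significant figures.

32.3 km²

69 = 21.18 × A^0.34  ⇒  A^0.34 = 69/21.18 = 3.258
ln A = ln(3.258) / 0.34 = 1.1810 / 0.34 = 3.4737
A = e^3.4737 ≈ 32.26 km²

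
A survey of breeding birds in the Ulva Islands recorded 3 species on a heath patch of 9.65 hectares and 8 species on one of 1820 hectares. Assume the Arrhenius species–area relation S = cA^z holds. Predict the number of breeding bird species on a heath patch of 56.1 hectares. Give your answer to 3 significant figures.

4.17

z = ln(8/3) / ln(1820/9.65) = 0.9808 / 5.2396 = 0.1872
c = 3 / 9.65^0.1872 = 3 / 1.529 = 1.963
S₃ = 1.963 × 56.1^0.1872 = 1.963 × 2.125 ≈ 4.171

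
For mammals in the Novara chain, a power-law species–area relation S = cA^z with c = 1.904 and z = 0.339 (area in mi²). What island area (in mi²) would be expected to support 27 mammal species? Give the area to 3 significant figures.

2500 mi²

27 = 1.904 × A^0.339  ⇒  A^0.339 = 27/1.904 = 14.18
ln A = ln(14.18) / 0.339 = 2.6519 / 0.339 = 7.8227
A = e^7.8227 ≈ 2497 mi²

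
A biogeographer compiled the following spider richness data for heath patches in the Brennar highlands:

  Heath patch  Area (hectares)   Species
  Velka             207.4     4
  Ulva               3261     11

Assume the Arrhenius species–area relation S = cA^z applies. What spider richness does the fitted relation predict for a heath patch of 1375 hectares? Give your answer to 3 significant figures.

z = ln(11/4) / ln(3261/207.4) = 1.0116 / 2.7551 = 0.3672
c = 4 / 207.4^0.3672 = 4 / 7.09 = 0.5642
S₃ = 0.5642 × 1375^0.3672 = 0.5642 × 14.2 ≈ 8.011

8.01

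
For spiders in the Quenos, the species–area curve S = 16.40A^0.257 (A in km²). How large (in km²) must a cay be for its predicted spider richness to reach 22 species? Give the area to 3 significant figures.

3.14 km²

22 = 16.4 × A^0.257  ⇒  A^0.257 = 22/16.4 = 1.341
ln A = ln(1.341) / 0.257 = 0.2938 / 0.257 = 1.1430
A = e^1.1430 ≈ 3.136 km²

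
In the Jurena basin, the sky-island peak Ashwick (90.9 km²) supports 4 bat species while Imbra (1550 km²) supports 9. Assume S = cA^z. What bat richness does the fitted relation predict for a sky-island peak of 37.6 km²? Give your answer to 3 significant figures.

z = ln(9/4) / ln(1550/90.9) = 0.8109 / 2.8363 = 0.2859
c = 4 / 90.9^0.2859 = 4 / 3.631 = 1.102
S₃ = 1.102 × 37.6^0.2859 = 1.102 × 2.821 ≈ 3.108

3.11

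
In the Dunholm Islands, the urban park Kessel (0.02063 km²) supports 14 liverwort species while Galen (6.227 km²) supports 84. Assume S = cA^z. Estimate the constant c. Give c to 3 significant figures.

z = ln(S₂/S₁) / ln(A₂/A₁) = ln(84/14) / ln(6.227/0.02063) = 1.7918 / 5.7099 = 0.3138
c = S₁ / A₁^z = 14 / 0.02063^0.3138 = 14 / 0.2959 = 47.32

47.3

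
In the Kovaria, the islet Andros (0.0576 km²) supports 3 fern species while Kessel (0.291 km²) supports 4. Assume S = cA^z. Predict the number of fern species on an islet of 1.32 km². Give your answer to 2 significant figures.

z = ln(4/3) / ln(0.291/0.0576) = 0.2877 / 1.6198 = 0.1776
c = 3 / 0.0576^0.1776 = 3 / 0.6023 = 4.981
S₃ = 4.981 × 1.32^0.1776 = 4.981 × 1.051 ≈ 5.232

5.2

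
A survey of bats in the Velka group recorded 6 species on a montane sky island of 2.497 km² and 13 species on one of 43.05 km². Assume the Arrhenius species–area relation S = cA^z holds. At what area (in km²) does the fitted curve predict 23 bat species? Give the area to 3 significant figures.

z = ln(13/6) / ln(43.05/2.497) = 0.7732 / 2.8473 = 0.2716
c = 6 / 2.497^0.2716 = 6 / 1.282 = 4.68
A = (23/4.68)^(1/0.2716) ⇒ ln A = ln(4.915)/0.2716 = 5.8634
A = e^5.8634 ≈ 351.9 km²

352 km²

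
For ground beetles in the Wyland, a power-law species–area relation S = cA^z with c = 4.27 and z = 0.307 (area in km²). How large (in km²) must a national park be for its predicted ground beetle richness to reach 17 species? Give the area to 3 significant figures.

17 = 4.27 × A^0.307  ⇒  A^0.307 = 17/4.27 = 3.981
ln A = ln(3.981) / 0.307 = 1.3816 / 0.307 = 4.5003
A = e^4.5003 ≈ 90.05 km²

90.0 km²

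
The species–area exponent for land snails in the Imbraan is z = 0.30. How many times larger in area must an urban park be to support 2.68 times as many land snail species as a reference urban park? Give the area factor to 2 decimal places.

26.74

(A₂/A₁)^0.3 = 2.68, so A₂/A₁ = 2.68^(1/0.3) = 2.68^3.333
ln(A₂/A₁) = ln 2.68 / 0.3 = 0.9858 / 0.3 = 3.2861
A₂/A₁ = e^3.2861 ≈ 26.74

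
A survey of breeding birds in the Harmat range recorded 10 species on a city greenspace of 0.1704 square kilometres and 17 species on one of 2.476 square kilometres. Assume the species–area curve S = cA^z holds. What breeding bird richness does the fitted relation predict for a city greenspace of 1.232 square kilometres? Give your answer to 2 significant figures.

z = ln(17/10) / ln(2.476/0.1704) = 0.5306 / 2.6763 = 0.1983
c = 10 / 0.1704^0.1983 = 10 / 0.7041 = 14.2
S₃ = 14.2 × 1.232^0.1983 = 14.2 × 1.042 ≈ 14.8

15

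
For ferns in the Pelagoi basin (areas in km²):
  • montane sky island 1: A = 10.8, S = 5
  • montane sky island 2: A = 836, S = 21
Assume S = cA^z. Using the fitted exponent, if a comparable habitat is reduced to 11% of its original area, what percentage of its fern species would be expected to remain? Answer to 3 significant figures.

48.3%

z = ln(21/5) / ln(836/10.8) = 1.4351 / 4.3491 = 0.3300
S_new/S_old = (A_new/A_old)^z = 0.11^0.3300 = exp(0.3300 × -2.2073) = 0.4827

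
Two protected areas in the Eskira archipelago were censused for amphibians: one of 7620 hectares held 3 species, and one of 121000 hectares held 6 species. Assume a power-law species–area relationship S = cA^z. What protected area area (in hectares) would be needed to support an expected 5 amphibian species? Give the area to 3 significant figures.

58500 hectares

z = ln(6/3) / ln(121000/7620) = 0.6931 / 2.7650 = 0.2507
c = 3 / 7620^0.2507 = 3 / 9.4 = 0.3191
A = (5/0.3191)^(1/0.2507) ⇒ ln A = ln(15.67)/0.2507 = 10.9763
A = e^10.9763 ≈ 58469 hectares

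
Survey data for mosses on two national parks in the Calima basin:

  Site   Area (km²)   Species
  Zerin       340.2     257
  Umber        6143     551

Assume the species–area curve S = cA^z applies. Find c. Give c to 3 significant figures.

z = ln(S₂/S₁) / ln(A₂/A₁) = ln(551/257) / ln(6143/340.2) = 0.7627 / 2.8935 = 0.2636
c = S₁ / A₁^z = 257 / 340.2^0.2636 = 257 / 4.648 = 55.29

55.3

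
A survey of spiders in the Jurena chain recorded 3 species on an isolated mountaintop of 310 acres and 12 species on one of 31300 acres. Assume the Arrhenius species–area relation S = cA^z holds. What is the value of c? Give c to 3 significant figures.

z = ln(S₂/S₁) / ln(A₂/A₁) = ln(12/3) / ln(31300/310) = 1.3863 / 4.6148 = 0.3004
c = S₁ / A₁^z = 3 / 310^0.3004 = 3 / 5.603 = 0.5354

0.535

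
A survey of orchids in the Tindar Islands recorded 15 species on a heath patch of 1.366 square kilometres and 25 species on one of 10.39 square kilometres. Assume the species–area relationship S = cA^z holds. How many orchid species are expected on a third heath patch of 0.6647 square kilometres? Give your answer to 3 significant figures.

z = ln(25/15) / ln(10.39/1.366) = 0.5108 / 2.0290 = 0.2518
c = 15 / 1.366^0.2518 = 15 / 1.082 = 13.87
S₃ = 13.87 × 0.6647^0.2518 = 13.87 × 0.9023 ≈ 12.51

12.5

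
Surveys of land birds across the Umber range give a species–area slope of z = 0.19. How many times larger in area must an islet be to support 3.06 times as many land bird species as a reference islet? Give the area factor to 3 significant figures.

360

(A₂/A₁)^0.19 = 3.06, so A₂/A₁ = 3.06^(1/0.19) = 3.06^5.263
ln(A₂/A₁) = ln 3.06 / 0.19 = 1.1184 / 0.19 = 5.8864
A₂/A₁ = e^5.8864 ≈ 360.1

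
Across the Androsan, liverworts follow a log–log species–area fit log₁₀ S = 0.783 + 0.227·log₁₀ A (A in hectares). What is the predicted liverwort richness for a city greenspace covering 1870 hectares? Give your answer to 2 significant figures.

34

S = 6.067 × 1870^0.227
ln S = ln 6.067 + 0.227 × ln 1870 = 1.8029 + 0.227 × 7.5337 = 3.5131
S = e^3.5131 ≈ 33.55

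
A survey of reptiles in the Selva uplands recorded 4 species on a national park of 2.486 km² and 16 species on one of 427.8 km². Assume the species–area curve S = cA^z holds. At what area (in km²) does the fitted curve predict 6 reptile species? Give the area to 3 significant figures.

z = ln(16/4) / ln(427.8/2.486) = 1.3863 / 5.1480 = 0.2693
c = 4 / 2.486^0.2693 = 4 / 1.278 = 3.13
A = (6/3.13)^(1/0.2693) ⇒ ln A = ln(1.917)/0.2693 = 2.4164
A = e^2.4164 ≈ 11.21 km²

11.2 km²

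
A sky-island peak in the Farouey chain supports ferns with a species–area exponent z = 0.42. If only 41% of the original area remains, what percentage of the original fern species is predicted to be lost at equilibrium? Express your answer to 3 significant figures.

S_new/S_old = (A_new/A_old)^z = 0.41^0.42
= exp(0.42 × ln 0.41) = exp(0.42 × -0.8916) = exp(-0.3745) ≈ 0.6877
Fraction lost = 1 − 0.6877 = 0.3123

31.2%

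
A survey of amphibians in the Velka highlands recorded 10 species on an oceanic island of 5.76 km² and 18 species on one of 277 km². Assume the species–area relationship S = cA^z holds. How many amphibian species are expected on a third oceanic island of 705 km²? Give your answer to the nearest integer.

z = ln(18/10) / ln(277/5.76) = 0.5878 / 3.8731 = 0.1518
c = 10 / 5.76^0.1518 = 10 / 1.304 = 7.666
S₃ = 7.666 × 705^0.1518 = 7.666 × 2.705 ≈ 20.74

21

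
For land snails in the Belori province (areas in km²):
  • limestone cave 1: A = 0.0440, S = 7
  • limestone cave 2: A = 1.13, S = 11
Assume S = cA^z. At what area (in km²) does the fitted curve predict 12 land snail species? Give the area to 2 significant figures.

2.1 km²

z = ln(11/7) / ln(1.13/0.044) = 0.4520 / 3.2458 = 0.1393
c = 7 / 0.044^0.1393 = 7 / 0.6473 = 10.81
A = (12/10.81)^(1/0.1393) ⇒ ln A = ln(1.11)/0.1393 = 0.7471
A = e^0.7471 ≈ 2.111 km²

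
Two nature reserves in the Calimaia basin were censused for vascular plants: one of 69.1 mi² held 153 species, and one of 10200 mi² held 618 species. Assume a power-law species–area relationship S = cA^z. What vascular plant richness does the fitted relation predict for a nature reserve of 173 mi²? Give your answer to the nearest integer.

z = ln(618/153) / ln(10200/69.1) = 1.3961 / 4.9946 = 0.2795
c = 153 / 69.1^0.2795 = 153 / 3.267 = 46.83
S₃ = 46.83 × 173^0.2795 = 46.83 × 4.222 ≈ 197.7

198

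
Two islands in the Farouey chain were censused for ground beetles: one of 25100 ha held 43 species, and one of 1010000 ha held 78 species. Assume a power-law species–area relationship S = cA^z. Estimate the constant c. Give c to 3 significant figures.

z = ln(S₂/S₁) / ln(A₂/A₁) = ln(78/43) / ln(1010000/25100) = 0.5955 / 3.6948 = 0.1612
c = S₁ / A₁^z = 43 / 25100^0.1612 = 43 / 5.118 = 8.402

8.40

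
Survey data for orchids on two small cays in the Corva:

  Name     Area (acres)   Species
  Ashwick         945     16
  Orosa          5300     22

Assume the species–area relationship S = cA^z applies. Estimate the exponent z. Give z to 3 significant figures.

Taking logs: ln S = ln c + z ln A, so z = (ln S₂ − ln S₁)/(ln A₂ − ln A₁).
z = ln(22/16) / ln(5300/945) = ln(1.375) / ln(5.608) = 0.3185 / 1.7243 = 0.1847

0.185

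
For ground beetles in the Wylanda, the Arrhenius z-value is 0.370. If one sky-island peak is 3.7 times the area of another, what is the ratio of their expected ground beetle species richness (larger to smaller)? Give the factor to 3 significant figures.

S₂/S₁ = (A₂/A₁)^z = 3.7^0.37
ln(S₂/S₁) = 0.37 × ln 3.7 = 0.37 × 1.3083 = 0.4841
S₂/S₁ = e^0.4841 ≈ 1.623

1.62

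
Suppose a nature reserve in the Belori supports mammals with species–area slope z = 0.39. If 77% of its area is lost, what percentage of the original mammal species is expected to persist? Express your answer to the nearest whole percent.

S_new/S_old = (A_new/A_old)^z = 0.23^0.39
= exp(0.39 × ln 0.23) = exp(0.39 × -1.4697) = exp(-0.5732) ≈ 0.5637

56%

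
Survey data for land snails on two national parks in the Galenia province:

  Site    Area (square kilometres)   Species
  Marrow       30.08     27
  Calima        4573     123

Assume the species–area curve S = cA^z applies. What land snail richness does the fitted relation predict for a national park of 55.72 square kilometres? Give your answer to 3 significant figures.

32.5

z = ln(123/27) / ln(4573/30.08) = 1.5163 / 5.0241 = 0.3018
c = 27 / 30.08^0.3018 = 27 / 2.794 = 9.665
S₃ = 9.665 × 55.72^0.3018 = 9.665 × 3.365 ≈ 32.52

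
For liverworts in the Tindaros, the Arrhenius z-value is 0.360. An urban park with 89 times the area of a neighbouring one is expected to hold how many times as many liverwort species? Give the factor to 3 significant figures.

5.03

S₂/S₁ = (A₂/A₁)^z = 89^0.36
ln(S₂/S₁) = 0.36 × ln 89 = 0.36 × 4.4886 = 1.6159
S₂/S₁ = e^1.6159 ≈ 5.032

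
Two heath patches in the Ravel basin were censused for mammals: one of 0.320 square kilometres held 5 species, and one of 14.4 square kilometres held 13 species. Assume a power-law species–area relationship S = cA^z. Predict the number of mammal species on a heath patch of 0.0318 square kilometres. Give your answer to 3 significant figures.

z = ln(13/5) / ln(14.4/0.32) = 0.9555 / 3.8067 = 0.2510
c = 5 / 0.32^0.2510 = 5 / 0.7513 = 6.656
S₃ = 6.656 × 0.0318^0.2510 = 6.656 × 0.4208 ≈ 2.801

2.80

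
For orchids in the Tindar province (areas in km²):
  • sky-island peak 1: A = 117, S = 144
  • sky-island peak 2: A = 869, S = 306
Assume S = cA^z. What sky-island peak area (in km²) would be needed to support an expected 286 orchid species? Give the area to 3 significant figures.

z = ln(306/144) / ln(869/117) = 0.7538 / 2.0052 = 0.3759
c = 144 / 117^0.3759 = 144 / 5.99 = 24.04
A = (286/24.04)^(1/0.3759) ⇒ ln A = ln(11.9)/0.3759 = 6.5875
A = e^6.5875 ≈ 726 km²

726 km²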